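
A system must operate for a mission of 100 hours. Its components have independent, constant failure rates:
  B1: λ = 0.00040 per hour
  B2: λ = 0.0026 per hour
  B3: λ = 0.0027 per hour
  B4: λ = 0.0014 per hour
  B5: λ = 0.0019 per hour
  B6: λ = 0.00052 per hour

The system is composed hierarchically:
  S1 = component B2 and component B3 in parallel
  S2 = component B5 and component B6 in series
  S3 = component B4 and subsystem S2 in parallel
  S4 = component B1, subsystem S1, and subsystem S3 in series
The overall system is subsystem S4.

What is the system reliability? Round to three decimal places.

R(B1) = exp(−0.00040 × 100) = 0.96079
R(B2) = exp(−0.0026 × 100) = 0.77105
R(B3) = exp(−0.0027 × 100) = 0.76338
R(B4) = exp(−0.0014 × 100) = 0.86936
R(B5) = exp(−0.0019 × 100) = 0.82696
R(B6) = exp(−0.00052 × 100) = 0.94933
Parallel (B2 and B3): 1 − (1 − 0.77105)(1 − 0.76338) = 0.94583
Series (B5 and B6): 0.82696 × 0.94933 = 0.78506
Parallel (B4 and [0.78506]): 1 − (1 − 0.86936)(1 − 0.78506) = 0.97192
Series (B1, [0.94583], and [0.97192]): 0.96079 × 0.94583 × 0.97192 = 0.883

0.883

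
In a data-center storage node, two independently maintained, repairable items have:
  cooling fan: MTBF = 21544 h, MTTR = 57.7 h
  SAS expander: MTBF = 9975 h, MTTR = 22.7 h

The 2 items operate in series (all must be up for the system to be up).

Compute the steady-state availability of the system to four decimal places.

0.9951

A(cooling fan) = MTBF/(MTBF+MTTR) = 21544/(21544+57.7) = 0.997329
A(SAS expander) = MTBF/(MTBF+MTTR) = 9975/(9975+22.7) = 0.997729
Series availability: 0.997329 × 0.997729 = 0.9951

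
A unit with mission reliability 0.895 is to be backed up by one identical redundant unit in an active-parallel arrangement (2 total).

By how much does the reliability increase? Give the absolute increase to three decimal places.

0.094

R_before = 0.895
R_after = 1 − (1 − 0.895)^2 = 0.989
ΔR = 0.989 − 0.895 = 0.094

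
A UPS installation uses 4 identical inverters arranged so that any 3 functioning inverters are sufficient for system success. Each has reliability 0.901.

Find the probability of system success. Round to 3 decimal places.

R = Σ_{i=3}^{4} C(4,i) p^i (1−p)^{4−i} with p = 0.901
C(4,3)·0.901^3·0.099^1 = 0.28965
C(4,4)·0.901^4·0.099^0 = 0.65902
Sum = 0.949

0.949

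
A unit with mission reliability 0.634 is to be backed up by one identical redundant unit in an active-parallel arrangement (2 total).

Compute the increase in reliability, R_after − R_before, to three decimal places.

R_before = 0.634
R_after = 1 − (1 − 0.634)^2 = 0.866
ΔR = 0.866 − 0.634 = 0.232

0.232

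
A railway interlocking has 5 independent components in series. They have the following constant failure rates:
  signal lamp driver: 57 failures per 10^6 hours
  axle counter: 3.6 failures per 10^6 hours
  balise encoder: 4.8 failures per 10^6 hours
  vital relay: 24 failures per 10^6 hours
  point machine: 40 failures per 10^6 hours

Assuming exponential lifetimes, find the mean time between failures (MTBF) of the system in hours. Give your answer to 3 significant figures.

7730

Series of exponential components: λ_sys = Σ λ_i
λ_sys = 0.000057 + 0.0000036 + 0.0000048 + 0.000024 + 0.000040 = 1.2940e-04 /h
MTBF = 1 / λ_sys = 7730 h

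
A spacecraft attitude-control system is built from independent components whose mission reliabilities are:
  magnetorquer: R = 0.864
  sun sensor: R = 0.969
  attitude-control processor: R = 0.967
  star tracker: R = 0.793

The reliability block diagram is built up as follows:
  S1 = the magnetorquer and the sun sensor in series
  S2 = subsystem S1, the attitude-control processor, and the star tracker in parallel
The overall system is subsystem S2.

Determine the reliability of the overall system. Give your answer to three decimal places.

0.999

Series (magnetorquer and sun sensor): 0.86400 × 0.96900 = 0.83722
Parallel ([0.83722], attitude-control processor, and star tracker): 1 − (1 − 0.83722)(1 − 0.96700)(1 − 0.79300) = 0.999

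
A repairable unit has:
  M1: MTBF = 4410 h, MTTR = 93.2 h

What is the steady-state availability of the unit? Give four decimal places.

0.9793

A(M1) = MTBF/(MTBF+MTTR) = 4410/(4410+93.2) = 0.9793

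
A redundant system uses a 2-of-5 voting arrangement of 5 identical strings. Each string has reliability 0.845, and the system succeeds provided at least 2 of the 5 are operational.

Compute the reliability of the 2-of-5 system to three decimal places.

R = Σ_{i=2}^{5} C(5,i) p^i (1−p)^{5−i} with p = 0.845
C(5,2)·0.845^2·0.155^3 = 0.02659
C(5,3)·0.845^3·0.155^2 = 0.14496
C(5,4)·0.845^4·0.155^1 = 0.39512
C(5,5)·0.845^5·0.155^0 = 0.43081
Sum = 0.997

0.997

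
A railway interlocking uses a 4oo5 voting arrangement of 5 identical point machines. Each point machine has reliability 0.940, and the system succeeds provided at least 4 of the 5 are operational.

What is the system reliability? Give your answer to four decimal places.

R = Σ_{i=4}^{5} C(5,i) p^i (1−p)^{5−i} with p = 0.940
C(5,4)·0.940^4·0.060^1 = 0.234225
C(5,5)·0.940^5·0.060^0 = 0.733904
Sum = 0.9681

0.9681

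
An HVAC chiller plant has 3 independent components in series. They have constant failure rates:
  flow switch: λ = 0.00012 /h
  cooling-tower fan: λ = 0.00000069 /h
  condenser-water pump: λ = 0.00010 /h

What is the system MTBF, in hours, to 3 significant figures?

Series of exponential components: λ_sys = Σ λ_i
λ_sys = 0.00012 + 0.00000069 + 0.00010 = 2.2069e-04 /h
MTBF = 1 / λ_sys = 4530 h

4530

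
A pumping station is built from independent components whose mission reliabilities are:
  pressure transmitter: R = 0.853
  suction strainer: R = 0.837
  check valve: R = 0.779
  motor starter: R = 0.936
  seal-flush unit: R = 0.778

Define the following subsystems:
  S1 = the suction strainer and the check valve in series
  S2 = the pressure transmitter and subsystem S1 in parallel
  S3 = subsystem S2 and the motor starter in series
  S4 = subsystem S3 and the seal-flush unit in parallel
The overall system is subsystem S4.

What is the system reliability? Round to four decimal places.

0.9752

Series (suction strainer and check valve): 0.837000 × 0.779000 = 0.652023
Parallel (pressure transmitter and [0.652023]): 1 − (1 − 0.853000)(1 − 0.652023) = 0.948847
Series ([0.948847] and motor starter): 0.948847 × 0.936000 = 0.888121
Parallel ([0.888121] and seal-flush unit): 1 − (1 − 0.888121)(1 − 0.778000) = 0.9752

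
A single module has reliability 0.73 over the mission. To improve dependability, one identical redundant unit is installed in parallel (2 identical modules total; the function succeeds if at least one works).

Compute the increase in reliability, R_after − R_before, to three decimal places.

R_before = 0.73
R_after = 1 − (1 − 0.73)^2 = 0.927
ΔR = 0.927 − 0.73 = 0.197

0.197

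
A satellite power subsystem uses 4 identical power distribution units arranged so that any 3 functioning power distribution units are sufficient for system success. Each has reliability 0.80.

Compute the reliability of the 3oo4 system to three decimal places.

R = Σ_{i=3}^{4} C(4,i) p^i (1−p)^{4−i} with p = 0.80
C(4,3)·0.80^3·0.20^1 = 0.40960
C(4,4)·0.80^4·0.20^0 = 0.40960
Sum = 0.819

0.819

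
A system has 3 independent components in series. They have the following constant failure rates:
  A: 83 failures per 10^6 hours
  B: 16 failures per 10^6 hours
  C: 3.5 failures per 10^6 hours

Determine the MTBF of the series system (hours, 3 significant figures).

Series of exponential components: λ_sys = Σ λ_i
λ_sys = 0.000083 + 0.000016 + 0.0000035 = 1.0250e-04 /h
MTBF = 1 / λ_sys = 9760 h

9760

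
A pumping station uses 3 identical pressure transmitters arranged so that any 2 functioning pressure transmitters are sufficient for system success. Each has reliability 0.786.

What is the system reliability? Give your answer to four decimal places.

R = Σ_{i=2}^{3} C(3,i) p^i (1−p)^{3−i} with p = 0.786
C(3,2)·0.786^2·0.214^1 = 0.396625
C(3,3)·0.786^3·0.214^0 = 0.485588
Sum = 0.8822

0.8822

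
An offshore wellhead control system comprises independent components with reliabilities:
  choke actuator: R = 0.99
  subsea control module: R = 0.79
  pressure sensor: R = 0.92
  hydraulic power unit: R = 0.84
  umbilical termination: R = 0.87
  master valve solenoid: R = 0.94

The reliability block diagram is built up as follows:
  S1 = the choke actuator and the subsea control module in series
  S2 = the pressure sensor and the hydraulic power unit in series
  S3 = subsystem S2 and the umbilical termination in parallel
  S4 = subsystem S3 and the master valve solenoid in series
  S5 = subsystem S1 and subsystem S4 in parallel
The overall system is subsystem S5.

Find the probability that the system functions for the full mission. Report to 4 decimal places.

0.9809

Series (choke actuator and subsea control module): 0.990000 × 0.790000 = 0.782100
Series (pressure sensor and hydraulic power unit): 0.920000 × 0.840000 = 0.772800
Parallel ([0.772800] and umbilical termination): 1 − (1 − 0.772800)(1 − 0.870000) = 0.970464
Series ([0.970464] and master valve solenoid): 0.970464 × 0.940000 = 0.912236
Parallel ([0.782100] and [0.912236]): 1 − (1 − 0.782100)(1 − 0.912236) = 0.9809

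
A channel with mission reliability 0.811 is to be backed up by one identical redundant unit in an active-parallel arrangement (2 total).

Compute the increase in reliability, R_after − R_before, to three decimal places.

R_before = 0.811
R_after = 1 − (1 − 0.811)^2 = 0.964
ΔR = 0.964 − 0.811 = 0.153

0.153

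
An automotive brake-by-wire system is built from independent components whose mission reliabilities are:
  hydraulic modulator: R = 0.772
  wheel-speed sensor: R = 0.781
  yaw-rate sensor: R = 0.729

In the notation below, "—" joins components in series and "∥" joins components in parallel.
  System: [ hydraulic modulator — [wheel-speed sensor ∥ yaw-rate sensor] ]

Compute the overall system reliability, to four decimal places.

Parallel (wheel-speed sensor and yaw-rate sensor): 1 − (1 − 0.781000)(1 − 0.729000) = 0.940651
Series (hydraulic modulator and [0.940651]): 0.772000 × 0.940651 = 0.7262

0.7262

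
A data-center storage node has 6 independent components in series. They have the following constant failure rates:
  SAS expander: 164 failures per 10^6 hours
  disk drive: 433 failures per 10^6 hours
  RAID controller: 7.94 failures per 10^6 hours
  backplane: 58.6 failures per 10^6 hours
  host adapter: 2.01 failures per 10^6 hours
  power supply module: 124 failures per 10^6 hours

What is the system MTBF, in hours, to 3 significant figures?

1270

Series of exponential components: λ_sys = Σ λ_i
λ_sys = 0.000164 + 0.000433 + 0.00000794 + 0.0000586 + 0.00000201 + 0.000124 = 7.8955e-04 /h
MTBF = 1 / λ_sys = 1270 h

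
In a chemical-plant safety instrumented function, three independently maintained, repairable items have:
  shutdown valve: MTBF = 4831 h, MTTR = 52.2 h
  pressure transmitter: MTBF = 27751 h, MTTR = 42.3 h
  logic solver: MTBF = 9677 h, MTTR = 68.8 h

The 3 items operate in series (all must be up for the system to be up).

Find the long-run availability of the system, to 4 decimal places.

A(shutdown valve) = MTBF/(MTBF+MTTR) = 4831/(4831+52.2) = 0.989310
A(pressure transmitter) = MTBF/(MTBF+MTTR) = 27751/(27751+42.3) = 0.998478
A(logic solver) = MTBF/(MTBF+MTTR) = 9677/(9677+68.8) = 0.992941
Series availability: 0.989310 × 0.998478 × 0.992941 = 0.9808

0.9808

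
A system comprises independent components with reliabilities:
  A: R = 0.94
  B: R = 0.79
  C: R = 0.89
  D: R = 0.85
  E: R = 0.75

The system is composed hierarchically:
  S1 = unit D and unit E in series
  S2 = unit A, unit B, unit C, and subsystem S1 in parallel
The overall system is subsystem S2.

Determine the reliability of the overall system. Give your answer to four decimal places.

0.9995

Series (D and E): 0.850000 × 0.750000 = 0.637500
Parallel (A, B, C, and [0.637500]): 1 − (1 − 0.940000)(1 − 0.790000)(1 − 0.890000)(1 − 0.637500) = 0.9995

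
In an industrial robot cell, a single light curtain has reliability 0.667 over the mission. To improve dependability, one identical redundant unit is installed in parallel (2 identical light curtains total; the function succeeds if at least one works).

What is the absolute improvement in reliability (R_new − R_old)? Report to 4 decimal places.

0.2221

R_before = 0.667
R_after = 1 − (1 − 0.667)^2 = 0.8891
ΔR = 0.8891 − 0.667 = 0.2221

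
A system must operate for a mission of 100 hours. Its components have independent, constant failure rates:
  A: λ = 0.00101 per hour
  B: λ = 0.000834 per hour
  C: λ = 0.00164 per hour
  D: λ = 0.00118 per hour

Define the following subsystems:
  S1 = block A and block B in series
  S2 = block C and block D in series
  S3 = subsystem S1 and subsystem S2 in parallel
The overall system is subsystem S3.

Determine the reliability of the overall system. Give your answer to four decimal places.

R(A) = exp(−0.00101 × 100) = 0.903933
R(B) = exp(−0.000834 × 100) = 0.919983
R(C) = exp(−0.00164 × 100) = 0.848742
R(D) = exp(−0.00118 × 100) = 0.888696
Series (A and B): 0.903933 × 0.919983 = 0.831603
Series (C and D): 0.848742 × 0.888696 = 0.754274
Parallel ([0.831603] and [0.754274]): 1 − (1 − 0.831603)(1 − 0.754274) = 0.9586

0.9586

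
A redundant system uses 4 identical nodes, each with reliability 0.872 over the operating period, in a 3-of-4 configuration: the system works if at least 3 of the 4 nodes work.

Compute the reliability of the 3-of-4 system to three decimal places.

0.918

R = Σ_{i=3}^{4} C(4,i) p^i (1−p)^{4−i} with p = 0.872
C(4,3)·0.872^3·0.128^1 = 0.33948
C(4,4)·0.872^4·0.128^0 = 0.57818
Sum = 0.918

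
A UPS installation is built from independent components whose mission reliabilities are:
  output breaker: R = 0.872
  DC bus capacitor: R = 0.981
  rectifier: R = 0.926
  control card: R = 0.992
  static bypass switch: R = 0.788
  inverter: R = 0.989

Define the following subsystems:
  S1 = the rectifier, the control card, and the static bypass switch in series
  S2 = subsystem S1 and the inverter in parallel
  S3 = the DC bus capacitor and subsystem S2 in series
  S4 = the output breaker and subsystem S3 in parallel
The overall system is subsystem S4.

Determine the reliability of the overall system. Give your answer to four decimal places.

0.9972

Series (rectifier, control card, and static bypass switch): 0.926000 × 0.992000 × 0.788000 = 0.723850
Parallel ([0.723850] and inverter): 1 − (1 − 0.723850)(1 − 0.989000) = 0.996962
Series (DC bus capacitor and [0.996962]): 0.981000 × 0.996962 = 0.978020
Parallel (output breaker and [0.978020]): 1 − (1 − 0.872000)(1 − 0.978020) = 0.9972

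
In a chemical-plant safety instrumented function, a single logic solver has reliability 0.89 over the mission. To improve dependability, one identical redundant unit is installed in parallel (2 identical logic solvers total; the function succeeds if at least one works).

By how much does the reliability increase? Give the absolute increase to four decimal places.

R_before = 0.89
R_after = 1 − (1 − 0.89)^2 = 0.9879
ΔR = 0.9879 − 0.89 = 0.0979

0.0979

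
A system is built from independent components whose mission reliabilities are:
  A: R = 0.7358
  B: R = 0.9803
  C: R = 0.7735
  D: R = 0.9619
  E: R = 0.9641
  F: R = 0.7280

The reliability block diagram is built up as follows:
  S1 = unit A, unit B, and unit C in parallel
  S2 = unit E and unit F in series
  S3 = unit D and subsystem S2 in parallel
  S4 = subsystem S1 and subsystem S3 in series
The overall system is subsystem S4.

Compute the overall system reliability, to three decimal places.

Parallel (A, B, and C): 1 − (1 − 0.73580)(1 − 0.98030)(1 − 0.77350) = 0.99882
Series (E and F): 0.96410 × 0.72800 = 0.70186
Parallel (D and [0.70186]): 1 − (1 − 0.96190)(1 − 0.70186) = 0.98864
Series ([0.99882] and [0.98864]): 0.99882 × 0.98864 = 0.987

0.987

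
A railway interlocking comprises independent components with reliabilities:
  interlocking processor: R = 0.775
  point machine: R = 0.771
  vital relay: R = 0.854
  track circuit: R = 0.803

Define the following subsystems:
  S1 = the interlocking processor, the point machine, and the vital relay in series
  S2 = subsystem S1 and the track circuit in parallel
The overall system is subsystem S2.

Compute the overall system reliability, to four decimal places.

Series (interlocking processor, point machine, and vital relay): 0.775000 × 0.771000 × 0.854000 = 0.510286
Parallel ([0.510286] and track circuit): 1 − (1 − 0.510286)(1 − 0.803000) = 0.9035

0.9035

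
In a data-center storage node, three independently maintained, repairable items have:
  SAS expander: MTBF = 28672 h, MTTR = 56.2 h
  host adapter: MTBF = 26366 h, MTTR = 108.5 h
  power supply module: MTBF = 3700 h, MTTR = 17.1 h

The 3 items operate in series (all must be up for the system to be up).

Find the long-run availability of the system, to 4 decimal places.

A(SAS expander) = MTBF/(MTBF+MTTR) = 28672/(28672+56.2) = 0.998044
A(host adapter) = MTBF/(MTBF+MTTR) = 26366/(26366+108.5) = 0.995902
A(power supply module) = MTBF/(MTBF+MTTR) = 3700/(3700+17.1) = 0.995400
Series availability: 0.998044 × 0.995902 × 0.995400 = 0.9894

0.9894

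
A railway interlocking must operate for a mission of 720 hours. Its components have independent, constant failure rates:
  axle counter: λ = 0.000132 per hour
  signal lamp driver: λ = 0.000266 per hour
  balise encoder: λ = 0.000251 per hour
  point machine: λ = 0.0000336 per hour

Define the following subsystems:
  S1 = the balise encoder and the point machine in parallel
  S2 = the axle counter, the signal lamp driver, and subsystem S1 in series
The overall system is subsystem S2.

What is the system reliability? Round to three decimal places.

R(axle counter) = exp(−0.000132 × 720) = 0.90934
R(signal lamp driver) = exp(−0.000266 × 720) = 0.82570
R(balise encoder) = exp(−0.000251 × 720) = 0.83467
R(point machine) = exp(−0.0000336 × 720) = 0.97610
Parallel (balise encoder and point machine): 1 − (1 − 0.83467)(1 − 0.97610) = 0.99605
Series (axle counter, signal lamp driver, and [0.99605]): 0.90934 × 0.82570 × 0.99605 = 0.748

0.748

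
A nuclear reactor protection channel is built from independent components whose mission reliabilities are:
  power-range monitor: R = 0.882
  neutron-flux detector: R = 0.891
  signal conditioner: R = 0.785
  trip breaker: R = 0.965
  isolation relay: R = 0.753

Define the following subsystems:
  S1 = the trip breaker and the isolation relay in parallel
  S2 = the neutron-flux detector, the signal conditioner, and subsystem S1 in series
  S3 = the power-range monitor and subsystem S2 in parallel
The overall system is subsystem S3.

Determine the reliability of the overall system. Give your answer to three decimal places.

Parallel (trip breaker and isolation relay): 1 − (1 − 0.96500)(1 − 0.75300) = 0.99136
Series (neutron-flux detector, signal conditioner, and [0.99136]): 0.89100 × 0.78500 × 0.99136 = 0.69339
Parallel (power-range monitor and [0.69339]): 1 − (1 − 0.88200)(1 − 0.69339) = 0.964

0.964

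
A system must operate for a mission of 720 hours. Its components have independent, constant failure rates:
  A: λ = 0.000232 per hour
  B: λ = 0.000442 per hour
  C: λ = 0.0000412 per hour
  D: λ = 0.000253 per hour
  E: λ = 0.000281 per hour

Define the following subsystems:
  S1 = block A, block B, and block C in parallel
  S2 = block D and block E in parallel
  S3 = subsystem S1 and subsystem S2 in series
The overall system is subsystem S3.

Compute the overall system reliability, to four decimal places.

R(A) = exp(−0.000232 × 720) = 0.846166
R(B) = exp(−0.000442 × 720) = 0.727428
R(C) = exp(−0.0000412 × 720) = 0.970772
R(D) = exp(−0.000253 × 720) = 0.833468
R(E) = exp(−0.000281 × 720) = 0.816833
Parallel (A, B, and C): 1 − (1 − 0.846166)(1 − 0.727428)(1 − 0.970772) = 0.998774
Parallel (D and E): 1 − (1 − 0.833468)(1 − 0.816833) = 0.969497
Series ([0.998774] and [0.969497]): 0.998774 × 0.969497 = 0.9683

0.9683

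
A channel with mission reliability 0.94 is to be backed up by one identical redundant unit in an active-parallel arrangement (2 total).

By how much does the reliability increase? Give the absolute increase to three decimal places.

R_before = 0.94
R_after = 1 − (1 − 0.94)^2 = 0.996
ΔR = 0.996 − 0.94 = 0.056

0.056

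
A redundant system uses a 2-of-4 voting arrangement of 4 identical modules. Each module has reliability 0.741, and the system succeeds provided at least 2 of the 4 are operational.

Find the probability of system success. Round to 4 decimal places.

R = Σ_{i=2}^{4} C(4,i) p^i (1−p)^{4−i} with p = 0.741
C(4,2)·0.741^2·0.259^2 = 0.220997
C(4,3)·0.741^3·0.259^1 = 0.421516
C(4,4)·0.741^4·0.259^0 = 0.301490
Sum = 0.9440

0.9440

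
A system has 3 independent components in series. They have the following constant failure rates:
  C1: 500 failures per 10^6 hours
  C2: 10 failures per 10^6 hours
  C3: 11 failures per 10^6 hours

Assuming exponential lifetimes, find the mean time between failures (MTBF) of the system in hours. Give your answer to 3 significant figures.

1920

Series of exponential components: λ_sys = Σ λ_i
λ_sys = 0.00050 + 0.000010 + 0.000011 = 5.2100e-04 /h
MTBF = 1 / λ_sys = 1920 h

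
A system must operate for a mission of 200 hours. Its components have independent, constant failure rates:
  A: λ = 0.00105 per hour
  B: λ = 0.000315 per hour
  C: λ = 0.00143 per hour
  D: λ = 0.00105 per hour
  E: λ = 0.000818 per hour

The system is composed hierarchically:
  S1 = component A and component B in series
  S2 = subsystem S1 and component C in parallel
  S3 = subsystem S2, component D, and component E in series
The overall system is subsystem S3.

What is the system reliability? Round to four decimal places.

R(A) = exp(−0.00105 × 200) = 0.810584
R(B) = exp(−0.000315 × 200) = 0.938943
R(C) = exp(−0.00143 × 200) = 0.751263
R(D) = exp(−0.00105 × 200) = 0.810584
R(E) = exp(−0.000818 × 200) = 0.849082
Series (A and B): 0.810584 × 0.938943 = 0.761092
Parallel ([0.761092] and C): 1 − (1 − 0.761092)(1 − 0.751263) = 0.940575
Series ([0.940575], D, and E): 0.940575 × 0.810584 × 0.849082 = 0.6474

0.6474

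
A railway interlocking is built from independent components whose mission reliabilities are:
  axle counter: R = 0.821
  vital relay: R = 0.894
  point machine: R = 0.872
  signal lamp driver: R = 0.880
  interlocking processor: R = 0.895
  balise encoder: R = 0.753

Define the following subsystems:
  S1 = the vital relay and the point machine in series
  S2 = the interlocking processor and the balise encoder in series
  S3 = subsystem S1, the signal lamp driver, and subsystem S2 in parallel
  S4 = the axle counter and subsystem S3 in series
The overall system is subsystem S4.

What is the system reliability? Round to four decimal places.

Series (vital relay and point machine): 0.894000 × 0.872000 = 0.779568
Series (interlocking processor and balise encoder): 0.895000 × 0.753000 = 0.673935
Parallel ([0.779568], signal lamp driver, and [0.673935]): 1 − (1 − 0.779568)(1 − 0.880000)(1 − 0.673935) = 0.991375
Series (axle counter and [0.991375]): 0.821000 × 0.991375 = 0.8139

0.8139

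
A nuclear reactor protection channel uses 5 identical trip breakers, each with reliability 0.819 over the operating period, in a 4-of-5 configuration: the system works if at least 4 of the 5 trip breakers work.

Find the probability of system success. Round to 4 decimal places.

0.7757

R = Σ_{i=4}^{5} C(5,i) p^i (1−p)^{5−i} with p = 0.819
C(5,4)·0.819^4·0.181^1 = 0.407178
C(5,5)·0.819^5·0.181^0 = 0.368485
Sum = 0.7757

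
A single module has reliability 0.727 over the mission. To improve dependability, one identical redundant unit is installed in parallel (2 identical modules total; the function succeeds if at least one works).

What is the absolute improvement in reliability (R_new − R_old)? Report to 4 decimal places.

R_before = 0.727
R_after = 1 − (1 − 0.727)^2 = 0.9255
ΔR = 0.9255 − 0.727 = 0.1985

0.1985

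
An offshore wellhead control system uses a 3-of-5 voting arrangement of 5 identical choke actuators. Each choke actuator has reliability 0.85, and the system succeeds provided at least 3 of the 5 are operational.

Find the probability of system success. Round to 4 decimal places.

R = Σ_{i=3}^{5} C(5,i) p^i (1−p)^{5−i} with p = 0.85
C(5,3)·0.85^3·0.15^2 = 0.138178
C(5,4)·0.85^4·0.15^1 = 0.391505
C(5,5)·0.85^5·0.15^0 = 0.443705
Sum = 0.9734

0.9734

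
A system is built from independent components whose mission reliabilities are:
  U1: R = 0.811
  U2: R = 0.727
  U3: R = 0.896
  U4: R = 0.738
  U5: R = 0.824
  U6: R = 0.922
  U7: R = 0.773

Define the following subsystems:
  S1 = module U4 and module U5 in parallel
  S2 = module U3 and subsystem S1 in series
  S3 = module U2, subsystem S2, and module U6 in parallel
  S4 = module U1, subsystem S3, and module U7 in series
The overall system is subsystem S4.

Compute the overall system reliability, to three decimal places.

0.625

Parallel (U4 and U5): 1 − (1 − 0.73800)(1 − 0.82400) = 0.95389
Series (U3 and [0.95389]): 0.89600 × 0.95389 = 0.85469
Parallel (U2, [0.85469], and U6): 1 − (1 − 0.72700)(1 − 0.85469)(1 − 0.92200) = 0.99691
Series (U1, [0.99691], and U7): 0.81100 × 0.99691 × 0.77300 = 0.625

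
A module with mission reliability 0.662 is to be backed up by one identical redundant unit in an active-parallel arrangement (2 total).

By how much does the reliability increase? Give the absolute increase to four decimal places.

R_before = 0.662
R_after = 1 − (1 − 0.662)^2 = 0.8858
ΔR = 0.8858 − 0.662 = 0.2238

0.2238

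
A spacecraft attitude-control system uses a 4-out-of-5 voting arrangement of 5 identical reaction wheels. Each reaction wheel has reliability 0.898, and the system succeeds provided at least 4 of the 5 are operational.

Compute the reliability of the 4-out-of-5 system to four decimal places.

R = Σ_{i=4}^{5} C(5,i) p^i (1−p)^{5−i} with p = 0.898
C(5,4)·0.898^4·0.102^1 = 0.331647
C(5,5)·0.898^5·0.102^0 = 0.583958
Sum = 0.9156

0.9156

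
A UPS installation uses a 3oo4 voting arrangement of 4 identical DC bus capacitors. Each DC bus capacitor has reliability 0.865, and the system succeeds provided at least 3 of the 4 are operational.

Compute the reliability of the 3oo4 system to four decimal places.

R = Σ_{i=3}^{4} C(4,i) p^i (1−p)^{4−i} with p = 0.865
C(4,3)·0.865^3·0.135^1 = 0.349496
C(4,4)·0.865^4·0.135^0 = 0.559841
Sum = 0.9093

0.9093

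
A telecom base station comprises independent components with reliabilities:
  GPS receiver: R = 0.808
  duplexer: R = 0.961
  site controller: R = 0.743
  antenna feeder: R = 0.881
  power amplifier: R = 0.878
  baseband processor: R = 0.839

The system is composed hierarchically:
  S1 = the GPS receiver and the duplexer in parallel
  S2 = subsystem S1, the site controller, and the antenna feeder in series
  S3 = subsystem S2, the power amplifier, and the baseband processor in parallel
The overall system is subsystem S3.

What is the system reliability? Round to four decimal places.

0.9931

Parallel (GPS receiver and duplexer): 1 − (1 − 0.808000)(1 − 0.961000) = 0.992512
Series ([0.992512], site controller, and antenna feeder): 0.992512 × 0.743000 × 0.881000 = 0.649681
Parallel ([0.649681], power amplifier, and baseband processor): 1 − (1 − 0.649681)(1 − 0.878000)(1 − 0.839000) = 0.9931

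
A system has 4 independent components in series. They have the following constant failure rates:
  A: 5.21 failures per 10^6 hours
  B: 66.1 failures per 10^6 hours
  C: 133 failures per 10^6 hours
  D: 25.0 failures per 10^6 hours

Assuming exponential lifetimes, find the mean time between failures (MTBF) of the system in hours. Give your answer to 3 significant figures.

4360

Series of exponential components: λ_sys = Σ λ_i
λ_sys = 0.00000521 + 0.0000661 + 0.000133 + 0.0000250 = 2.2931e-04 /h
MTBF = 1 / λ_sys = 4360 h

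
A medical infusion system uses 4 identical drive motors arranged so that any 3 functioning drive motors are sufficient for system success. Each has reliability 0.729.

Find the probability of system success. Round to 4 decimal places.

0.7024

R = Σ_{i=3}^{4} C(4,i) p^i (1−p)^{4−i} with p = 0.729
C(4,3)·0.729^3·0.271^1 = 0.419964
C(4,4)·0.729^4·0.271^0 = 0.282430
Sum = 0.7024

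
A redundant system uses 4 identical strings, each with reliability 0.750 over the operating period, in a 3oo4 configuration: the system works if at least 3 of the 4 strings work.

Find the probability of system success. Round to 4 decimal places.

R = Σ_{i=3}^{4} C(4,i) p^i (1−p)^{4−i} with p = 0.750
C(4,3)·0.750^3·0.250^1 = 0.421875
C(4,4)·0.750^4·0.250^0 = 0.316406
Sum = 0.7383

0.7383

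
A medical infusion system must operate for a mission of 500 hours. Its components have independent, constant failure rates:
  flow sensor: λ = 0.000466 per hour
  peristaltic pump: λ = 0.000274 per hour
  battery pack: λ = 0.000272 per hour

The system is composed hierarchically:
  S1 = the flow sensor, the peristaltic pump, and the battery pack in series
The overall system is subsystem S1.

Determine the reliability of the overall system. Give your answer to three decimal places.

0.603

R(flow sensor) = exp(−0.000466 × 500) = 0.79215
R(peristaltic pump) = exp(−0.000274 × 500) = 0.87197
R(battery pack) = exp(−0.000272 × 500) = 0.87284
Series (flow sensor, peristaltic pump, and battery pack): 0.79215 × 0.87197 × 0.87284 = 0.603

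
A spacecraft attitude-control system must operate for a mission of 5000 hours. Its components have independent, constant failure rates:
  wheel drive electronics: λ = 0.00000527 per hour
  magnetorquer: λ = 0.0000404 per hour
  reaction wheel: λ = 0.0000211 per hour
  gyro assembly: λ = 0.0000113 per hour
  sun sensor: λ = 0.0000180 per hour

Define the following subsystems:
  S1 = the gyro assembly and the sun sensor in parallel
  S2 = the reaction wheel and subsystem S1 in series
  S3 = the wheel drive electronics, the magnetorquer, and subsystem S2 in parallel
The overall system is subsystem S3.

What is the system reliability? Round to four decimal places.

R(wheel drive electronics) = exp(−0.00000527 × 5000) = 0.973994
R(magnetorquer) = exp(−0.0000404 × 5000) = 0.817095
R(reaction wheel) = exp(−0.0000211 × 5000) = 0.899874
R(gyro assembly) = exp(−0.0000113 × 5000) = 0.945066
R(sun sensor) = exp(−0.0000180 × 5000) = 0.913931
Parallel (gyro assembly and sun sensor): 1 − (1 − 0.945066)(1 − 0.913931) = 0.995272
Series (reaction wheel and [0.995272]): 0.899874 × 0.995272 = 0.895619
Parallel (wheel drive electronics, magnetorquer, and [0.895619]): 1 − (1 − 0.973994)(1 − 0.817095)(1 − 0.895619) = 0.9995

0.9995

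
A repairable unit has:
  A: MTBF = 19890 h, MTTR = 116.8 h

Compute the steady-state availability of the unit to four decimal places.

A(A) = MTBF/(MTBF+MTTR) = 19890/(19890+116.8) = 0.9942

0.9942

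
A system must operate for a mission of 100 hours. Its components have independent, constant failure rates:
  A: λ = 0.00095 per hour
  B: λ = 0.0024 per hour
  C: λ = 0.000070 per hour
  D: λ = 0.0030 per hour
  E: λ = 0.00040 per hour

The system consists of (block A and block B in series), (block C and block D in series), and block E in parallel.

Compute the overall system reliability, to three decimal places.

0.997

R(A) = exp(−0.00095 × 100) = 0.90937
R(B) = exp(−0.0024 × 100) = 0.78663
R(C) = exp(−0.000070 × 100) = 0.99302
R(D) = exp(−0.0030 × 100) = 0.74082
R(E) = exp(−0.00040 × 100) = 0.96079
Series (A and B): 0.90937 × 0.78663 = 0.71534
Series (C and D): 0.99302 × 0.74082 = 0.73565
Parallel ([0.71534], [0.73565], and E): 1 − (1 − 0.71534)(1 − 0.73565)(1 − 0.96079) = 0.997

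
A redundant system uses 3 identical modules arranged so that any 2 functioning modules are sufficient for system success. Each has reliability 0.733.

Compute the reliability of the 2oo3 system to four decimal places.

R = Σ_{i=2}^{3} C(3,i) p^i (1−p)^{3−i} with p = 0.733
C(3,2)·0.733^2·0.267^1 = 0.430368
C(3,3)·0.733^3·0.267^0 = 0.393833
Sum = 0.8242

0.8242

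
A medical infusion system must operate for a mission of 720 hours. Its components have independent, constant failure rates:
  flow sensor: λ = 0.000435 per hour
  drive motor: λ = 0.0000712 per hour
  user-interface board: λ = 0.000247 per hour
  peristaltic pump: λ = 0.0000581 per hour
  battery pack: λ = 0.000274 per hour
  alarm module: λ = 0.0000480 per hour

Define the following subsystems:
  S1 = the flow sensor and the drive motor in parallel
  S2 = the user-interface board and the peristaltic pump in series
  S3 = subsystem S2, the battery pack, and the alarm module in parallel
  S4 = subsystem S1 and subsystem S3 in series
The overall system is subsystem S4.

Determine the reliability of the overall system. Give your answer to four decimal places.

R(flow sensor) = exp(−0.000435 × 720) = 0.731104
R(drive motor) = exp(−0.0000712 × 720) = 0.950028
R(user-interface board) = exp(−0.000247 × 720) = 0.837076
R(peristaltic pump) = exp(−0.0000581 × 720) = 0.959031
R(battery pack) = exp(−0.000274 × 720) = 0.820961
R(alarm module) = exp(−0.0000480 × 720) = 0.966030
Parallel (flow sensor and drive motor): 1 − (1 − 0.731104)(1 − 0.950028) = 0.986563
Series (user-interface board and peristaltic pump): 0.837076 × 0.959031 = 0.802782
Parallel ([0.802782], battery pack, and alarm module): 1 − (1 − 0.802782)(1 − 0.820961)(1 − 0.966030) = 0.998801
Series ([0.986563] and [0.998801]): 0.986563 × 0.998801 = 0.9854

0.9854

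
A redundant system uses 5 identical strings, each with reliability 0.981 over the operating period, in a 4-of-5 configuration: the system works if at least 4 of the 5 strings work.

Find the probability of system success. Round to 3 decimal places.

R = Σ_{i=4}^{5} C(5,i) p^i (1−p)^{5−i} with p = 0.981
C(5,4)·0.981^4·0.019^1 = 0.08798
C(5,5)·0.981^5·0.019^0 = 0.90854
Sum = 0.997

0.997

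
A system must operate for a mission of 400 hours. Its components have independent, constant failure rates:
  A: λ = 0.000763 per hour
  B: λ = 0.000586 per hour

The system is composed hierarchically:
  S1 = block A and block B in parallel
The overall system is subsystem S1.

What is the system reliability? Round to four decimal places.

R(A) = exp(−0.000763 × 400) = 0.736976
R(B) = exp(−0.000586 × 400) = 0.791045
Parallel (A and B): 1 − (1 − 0.736976)(1 − 0.791045) = 0.9450

0.9450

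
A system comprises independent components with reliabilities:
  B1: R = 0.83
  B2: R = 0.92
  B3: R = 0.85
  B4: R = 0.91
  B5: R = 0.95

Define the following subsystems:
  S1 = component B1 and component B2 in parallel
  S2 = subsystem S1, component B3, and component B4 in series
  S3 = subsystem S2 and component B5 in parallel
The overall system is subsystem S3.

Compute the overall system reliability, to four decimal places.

0.9881

Parallel (B1 and B2): 1 − (1 − 0.830000)(1 − 0.920000) = 0.986400
Series ([0.986400], B3, and B4): 0.986400 × 0.850000 × 0.910000 = 0.762980
Parallel ([0.762980] and B5): 1 − (1 − 0.762980)(1 − 0.950000) = 0.9881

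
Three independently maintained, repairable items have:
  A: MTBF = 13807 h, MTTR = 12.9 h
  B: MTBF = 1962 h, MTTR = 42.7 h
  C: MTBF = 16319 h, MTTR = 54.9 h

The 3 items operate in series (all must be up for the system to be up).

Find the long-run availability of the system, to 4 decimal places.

0.9745

A(A) = MTBF/(MTBF+MTTR) = 13807/(13807+12.9) = 0.999067
A(B) = MTBF/(MTBF+MTTR) = 1962/(1962+42.7) = 0.978700
A(C) = MTBF/(MTBF+MTTR) = 16319/(16319+54.9) = 0.996647
Series availability: 0.999067 × 0.978700 × 0.996647 = 0.9745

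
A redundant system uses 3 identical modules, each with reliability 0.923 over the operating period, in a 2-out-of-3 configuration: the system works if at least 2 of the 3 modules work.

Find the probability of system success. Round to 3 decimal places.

R = Σ_{i=2}^{3} C(3,i) p^i (1−p)^{3−i} with p = 0.923
C(3,2)·0.923^2·0.077^1 = 0.19680
C(3,3)·0.923^3·0.077^0 = 0.78633
Sum = 0.983

0.983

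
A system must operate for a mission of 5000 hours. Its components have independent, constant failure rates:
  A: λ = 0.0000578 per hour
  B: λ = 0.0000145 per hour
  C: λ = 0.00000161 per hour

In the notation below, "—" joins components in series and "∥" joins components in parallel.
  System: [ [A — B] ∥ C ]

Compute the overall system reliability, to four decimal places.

0.9976

R(A) = exp(−0.0000578 × 5000) = 0.749012
R(B) = exp(−0.0000145 × 5000) = 0.930066
R(C) = exp(−0.00000161 × 5000) = 0.991982
Series (A and B): 0.749012 × 0.930066 = 0.696631
Parallel ([0.696631] and C): 1 − (1 − 0.696631)(1 − 0.991982) = 0.9976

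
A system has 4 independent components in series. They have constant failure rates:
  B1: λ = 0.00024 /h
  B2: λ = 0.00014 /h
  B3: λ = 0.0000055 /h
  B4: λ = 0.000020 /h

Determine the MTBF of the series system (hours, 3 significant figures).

Series of exponential components: λ_sys = Σ λ_i
λ_sys = 0.00024 + 0.00014 + 0.0000055 + 0.000020 = 4.0550e-04 /h
MTBF = 1 / λ_sys = 2470 h

2470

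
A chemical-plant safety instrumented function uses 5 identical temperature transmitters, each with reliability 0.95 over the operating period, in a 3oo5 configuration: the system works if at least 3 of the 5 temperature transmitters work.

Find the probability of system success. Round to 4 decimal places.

0.9988

R = Σ_{i=3}^{5} C(5,i) p^i (1−p)^{5−i} with p = 0.95
C(5,3)·0.95^3·0.05^2 = 0.021434
C(5,4)·0.95^4·0.05^1 = 0.203627
C(5,5)·0.95^5·0.05^0 = 0.773781
Sum = 0.9988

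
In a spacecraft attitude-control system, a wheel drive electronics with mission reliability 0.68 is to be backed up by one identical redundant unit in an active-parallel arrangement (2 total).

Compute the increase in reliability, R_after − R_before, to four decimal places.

0.2176

R_before = 0.68
R_after = 1 − (1 − 0.68)^2 = 0.8976
ΔR = 0.8976 − 0.68 = 0.2176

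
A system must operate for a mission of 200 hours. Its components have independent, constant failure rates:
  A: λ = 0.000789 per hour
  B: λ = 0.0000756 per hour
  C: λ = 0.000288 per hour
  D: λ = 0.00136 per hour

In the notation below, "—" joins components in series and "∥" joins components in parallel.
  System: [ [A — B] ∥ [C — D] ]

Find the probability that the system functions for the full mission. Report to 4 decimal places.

R(A) = exp(−0.000789 × 200) = 0.854021
R(B) = exp(−0.0000756 × 200) = 0.984994
R(C) = exp(−0.000288 × 200) = 0.944027
R(D) = exp(−0.00136 × 200) = 0.761854
Series (A and B): 0.854021 × 0.984994 = 0.841206
Series (C and D): 0.944027 × 0.761854 = 0.719211
Parallel ([0.841206] and [0.719211]): 1 − (1 − 0.841206)(1 − 0.719211) = 0.9554

0.9554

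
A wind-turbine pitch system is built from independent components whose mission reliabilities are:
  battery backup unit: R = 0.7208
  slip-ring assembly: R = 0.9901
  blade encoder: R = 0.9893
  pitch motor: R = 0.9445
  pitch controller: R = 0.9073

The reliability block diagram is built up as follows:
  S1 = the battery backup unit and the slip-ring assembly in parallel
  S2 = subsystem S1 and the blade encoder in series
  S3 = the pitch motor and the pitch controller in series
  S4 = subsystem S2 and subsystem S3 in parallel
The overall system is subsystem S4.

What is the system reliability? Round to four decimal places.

Parallel (battery backup unit and slip-ring assembly): 1 − (1 − 0.720800)(1 − 0.990100) = 0.997236
Series ([0.997236] and blade encoder): 0.997236 × 0.989300 = 0.986566
Series (pitch motor and pitch controller): 0.944500 × 0.907300 = 0.856945
Parallel ([0.986566] and [0.856945]): 1 − (1 − 0.986566)(1 − 0.856945) = 0.9981

0.9981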